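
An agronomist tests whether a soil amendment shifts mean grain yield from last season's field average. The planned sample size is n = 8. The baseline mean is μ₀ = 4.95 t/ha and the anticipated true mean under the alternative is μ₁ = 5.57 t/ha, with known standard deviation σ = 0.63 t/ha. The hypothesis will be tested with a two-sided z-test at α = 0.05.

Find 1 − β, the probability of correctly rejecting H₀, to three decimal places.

Standardized effect: d = |μ₁ − μ₀| / σ = |5.57 − 4.95| / 0.63 = 0.9841
Noncentrality parameter: δ = d·√n = 0.9841 × √8 = 2.7835
Critical value for a two-sided test at α = 0.05: z_{α/2} = 1.960.
Power = Φ(δ − 1.960) + Φ(−δ − 1.960) = Φ(0.824) + Φ(-4.743) = 0.7949 + 0.0000 = 0.7949.

Power ≈ 0.795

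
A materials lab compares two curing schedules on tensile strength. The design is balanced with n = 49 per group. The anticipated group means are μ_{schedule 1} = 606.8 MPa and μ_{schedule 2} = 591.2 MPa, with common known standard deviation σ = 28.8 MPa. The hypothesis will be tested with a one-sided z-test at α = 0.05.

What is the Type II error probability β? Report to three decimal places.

Standardized effect: d = |μ_{schedule 1} − μ_{schedule 2}| / σ = |606.8 − 591.2| / 28.8 = 0.5417
Noncentrality parameter: δ = d·√(n/2) = 0.5417 × √(49/2) = 2.6811
One-sided α = 0.05 → critical value z_{0.05} = 1.645.
Power = Φ(δ − 1.645) = Φ(1.036) = 0.8500.
Type II error: β = 1 − power = 1 − 0.8500 = 0.1500.

β ≈ 0.150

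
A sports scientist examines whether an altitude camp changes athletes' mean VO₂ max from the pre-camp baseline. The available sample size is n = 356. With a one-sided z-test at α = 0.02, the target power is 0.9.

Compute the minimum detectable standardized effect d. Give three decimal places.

Required noncentrality: δ = z_{0.02} + z_{0.10} = 2.054 + 1.282 = 3.335.
δ = d·√n ⇒ d = δ/√n = 3.335/√356 = 0.1768.

d ≈ 0.177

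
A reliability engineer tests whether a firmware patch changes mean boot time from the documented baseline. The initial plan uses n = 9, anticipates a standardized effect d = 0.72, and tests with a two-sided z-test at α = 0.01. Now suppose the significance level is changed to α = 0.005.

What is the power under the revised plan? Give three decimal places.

Power ≈ 0.259

δ = d·√n = 0.72 × √9 = 2.1600 (unchanged). New critical value: z_{0.0025} = 2.807.
Revised power = Φ(δ − 2.807) + Φ(−δ − 2.807) = Φ(-0.647) + Φ(-4.967) = 0.2588 + 0.0000 = 0.2588.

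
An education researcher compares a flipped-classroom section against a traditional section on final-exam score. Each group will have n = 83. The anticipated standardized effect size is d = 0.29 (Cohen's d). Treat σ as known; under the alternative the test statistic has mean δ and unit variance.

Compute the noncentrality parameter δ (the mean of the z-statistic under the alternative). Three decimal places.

δ = d·√(n/2) = 0.29 × √(83/2) = 1.8682

δ ≈ 1.868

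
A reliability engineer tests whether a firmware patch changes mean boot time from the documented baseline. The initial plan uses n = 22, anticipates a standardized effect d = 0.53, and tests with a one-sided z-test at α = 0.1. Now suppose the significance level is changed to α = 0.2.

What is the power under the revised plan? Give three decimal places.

δ = d·√n = 0.53 × √22 = 2.4859 (unchanged). New critical value: z_{0.2} = 0.842.
Revised power = Φ(δ − 0.842) = Φ(1.644) = 0.9499.

Power ≈ 0.950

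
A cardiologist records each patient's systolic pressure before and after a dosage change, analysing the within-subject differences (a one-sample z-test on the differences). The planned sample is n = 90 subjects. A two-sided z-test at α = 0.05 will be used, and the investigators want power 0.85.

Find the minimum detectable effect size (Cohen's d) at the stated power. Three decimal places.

Required noncentrality: δ = z_{0.025} + z_{0.15} = 1.960 + 1.036 = 2.996.
(The second rejection-region term Φ(−δ − z_{α/2}) is negligible and dropped.)
δ = d·√n ⇒ d = δ/√n = 2.996/√90 = 0.3158.

d ≈ 0.316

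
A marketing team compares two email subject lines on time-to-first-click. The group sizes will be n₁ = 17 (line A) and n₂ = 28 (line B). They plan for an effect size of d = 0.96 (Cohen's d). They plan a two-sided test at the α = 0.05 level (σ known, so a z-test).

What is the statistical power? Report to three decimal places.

Noncentrality parameter: δ = d / √(1/n₁ + 1/n₂) = 0.96 / √(1/17 + 1/28) = 3.1223
Two-sided α = 0.05 → critical value z_{0.025} = 1.960.
Power = Φ(δ − 1.960) + Φ(−δ − 1.960) = Φ(1.162) + Φ(-5.082) = 0.8774 + 0.0000 = 0.8774.

Power ≈ 0.877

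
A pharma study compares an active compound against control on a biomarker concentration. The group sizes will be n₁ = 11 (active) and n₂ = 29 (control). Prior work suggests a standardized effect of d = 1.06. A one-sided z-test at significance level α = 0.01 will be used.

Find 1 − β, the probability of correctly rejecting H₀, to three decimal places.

Noncentrality parameter: δ = d / √(1/n₁ + 1/n₂) = 1.06 / √(1/11 + 1/29) = 2.9934
Critical value for a one-sided test at α = 0.01: z_α = 2.326.
Power = P(Z > 2.326 − δ) = Φ(0.667) = 0.7476.

Power ≈ 0.748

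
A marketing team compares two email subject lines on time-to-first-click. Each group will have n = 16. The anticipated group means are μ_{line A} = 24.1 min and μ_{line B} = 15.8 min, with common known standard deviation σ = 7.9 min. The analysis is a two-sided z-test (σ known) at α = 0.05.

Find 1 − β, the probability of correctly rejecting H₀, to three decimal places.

Standardized effect: d = |μ_{line A} − μ_{line B}| / σ = |24.1 − 15.8| / 7.9 = 1.0506
Noncentrality parameter: δ = d·√(n/2) = 1.0506 × √(16/2) = 2.9716
Two-sided α = 0.05 → critical value z_{0.025} = 1.960.
Power = Φ(δ − 1.960) + Φ(−δ − 1.960) = Φ(1.012) + Φ(-4.932) = 0.8442 + 0.0000 = 0.8442.

Power ≈ 0.844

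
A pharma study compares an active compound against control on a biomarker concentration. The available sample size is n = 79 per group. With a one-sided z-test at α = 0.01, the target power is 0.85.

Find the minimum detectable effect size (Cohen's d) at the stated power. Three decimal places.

Required noncentrality: δ = z_{0.01} + z_{0.15} = 2.326 + 1.036 = 3.363.
δ = d·√(n/2) ⇒ d = δ/√(n/2) = 3.363/√(79/2) = 0.5351.

d ≈ 0.535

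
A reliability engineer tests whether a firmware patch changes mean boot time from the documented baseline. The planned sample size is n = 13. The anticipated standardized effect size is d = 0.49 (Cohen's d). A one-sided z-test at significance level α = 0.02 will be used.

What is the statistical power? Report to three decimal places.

Power ≈ 0.387

Noncentrality parameter: δ = d·√n = 0.49 × √13 = 1.7667
Critical value for a one-sided test at α = 0.02: z_α = 2.054.
Power = P(Z > 2.054 − δ) = Φ(-0.287) = 0.3870.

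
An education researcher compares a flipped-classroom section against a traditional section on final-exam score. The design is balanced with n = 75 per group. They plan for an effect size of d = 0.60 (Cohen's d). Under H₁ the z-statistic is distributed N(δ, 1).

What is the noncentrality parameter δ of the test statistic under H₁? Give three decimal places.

δ ≈ 3.674

δ = d·√(n/2) = 0.60 × √(75/2) = 3.6742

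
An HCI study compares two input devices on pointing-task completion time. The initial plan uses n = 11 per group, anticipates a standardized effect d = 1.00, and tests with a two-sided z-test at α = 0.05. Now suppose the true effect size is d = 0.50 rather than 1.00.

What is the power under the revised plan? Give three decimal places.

With d = 0.50: δ = d·√(n/2) = 0.50 × √(11/2) = 1.1726. Critical value z_{0.025} = 1.960.
Revised power = Φ(δ − 1.960) + Φ(−δ − 1.960) = Φ(-0.787) + Φ(-3.133) = 0.2155 + 0.0009 = 0.2164.

Power ≈ 0.216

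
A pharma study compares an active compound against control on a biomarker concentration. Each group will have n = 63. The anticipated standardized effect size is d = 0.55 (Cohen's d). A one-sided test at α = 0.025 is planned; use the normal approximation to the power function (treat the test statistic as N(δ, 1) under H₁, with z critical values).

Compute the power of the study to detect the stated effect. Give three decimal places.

Noncentrality parameter: δ = d·√(n/2) = 0.55 × √(63/2) = 3.0869
One-sided α = 0.025 → critical value z_{0.025} = 1.960.
Power = Φ(δ − 1.960) = Φ(1.127) = 0.8701.

Power ≈ 0.870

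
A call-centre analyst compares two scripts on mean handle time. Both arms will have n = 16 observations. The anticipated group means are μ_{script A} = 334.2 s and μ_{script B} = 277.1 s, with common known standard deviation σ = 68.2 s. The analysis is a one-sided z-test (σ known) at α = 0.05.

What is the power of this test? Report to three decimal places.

Standardized effect: d = |μ_{script A} − μ_{script B}| / σ = |334.2 − 277.1| / 68.2 = 0.8372
Noncentrality parameter: δ = d·√(n/2) = 0.8372 × √(16/2) = 2.3681
Critical value for a one-sided test at α = 0.05: z_α = 1.645.
Power = Φ(δ − 1.645) = Φ(0.723) = 0.7652.

Power ≈ 0.765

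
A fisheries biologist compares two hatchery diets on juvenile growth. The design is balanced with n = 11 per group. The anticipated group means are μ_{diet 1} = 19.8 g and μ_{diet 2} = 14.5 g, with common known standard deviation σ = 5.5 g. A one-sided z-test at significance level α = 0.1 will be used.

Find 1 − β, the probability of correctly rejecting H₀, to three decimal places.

Power ≈ 0.836

Standardized effect: d = |μ_{diet 1} − μ_{diet 2}| / σ = |19.8 − 14.5| / 5.5 = 0.9636
Noncentrality parameter: λ = d·√(n/2) = 0.9636 × √(11/2) = 2.2599
Critical value for a one-sided test at α = 0.1: z_α = 1.282.
Power = Φ(λ − 1.282) = Φ(0.978) = 0.8361.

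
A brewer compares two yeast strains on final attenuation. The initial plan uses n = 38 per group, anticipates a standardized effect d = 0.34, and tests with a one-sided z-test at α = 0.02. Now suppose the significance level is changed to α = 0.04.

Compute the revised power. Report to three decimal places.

δ = d·√(n/2) = 0.34 × √(38/2) = 1.4820 (unchanged). New critical value: z_{0.04} = 1.751.
Revised power = Φ(δ − 1.751) = Φ(-0.269) = 0.3941.

Power ≈ 0.394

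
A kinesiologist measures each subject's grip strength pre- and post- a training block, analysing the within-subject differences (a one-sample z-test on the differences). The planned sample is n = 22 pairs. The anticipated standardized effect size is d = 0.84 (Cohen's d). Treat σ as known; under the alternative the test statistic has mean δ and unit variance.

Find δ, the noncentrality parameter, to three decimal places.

δ ≈ 3.940

δ = d·√n = 0.84 × √22 = 3.9399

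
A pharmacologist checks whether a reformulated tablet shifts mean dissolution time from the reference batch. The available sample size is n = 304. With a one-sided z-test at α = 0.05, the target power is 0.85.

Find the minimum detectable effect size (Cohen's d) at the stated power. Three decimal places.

Need Φ(δ − 1.645) = 0.85, so δ = 1.645 + 1.036 = 2.681.
δ = d·√n ⇒ d = δ/√n = 2.681/√304 = 0.1538.

d ≈ 0.154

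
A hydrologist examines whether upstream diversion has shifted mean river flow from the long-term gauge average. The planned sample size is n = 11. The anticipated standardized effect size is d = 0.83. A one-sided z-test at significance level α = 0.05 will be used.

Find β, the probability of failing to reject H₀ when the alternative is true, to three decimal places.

Noncentrality parameter: λ = d·√n = 0.83 × √11 = 2.7528
Critical value for a one-sided test at α = 0.05: z_α = 1.645.
Power = Φ(λ − 1.645) = Φ(1.108) = 0.8661.
Type II error: β = 1 − power = 1 − 0.8661 = 0.1339.

β ≈ 0.134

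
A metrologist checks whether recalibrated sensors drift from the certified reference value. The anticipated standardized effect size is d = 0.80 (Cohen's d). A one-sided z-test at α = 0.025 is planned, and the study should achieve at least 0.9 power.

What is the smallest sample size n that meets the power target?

n = 17

Set Φ(δ − 1.960) = 0.9; then δ − 1.960 = Φ⁻¹(0.9) = 1.282, giving δ = 3.242.
δ = d·√n ⇒ n = (δ/d)² = (3.242 / 0.80)² = 16.42.
Rounding up, n = 17.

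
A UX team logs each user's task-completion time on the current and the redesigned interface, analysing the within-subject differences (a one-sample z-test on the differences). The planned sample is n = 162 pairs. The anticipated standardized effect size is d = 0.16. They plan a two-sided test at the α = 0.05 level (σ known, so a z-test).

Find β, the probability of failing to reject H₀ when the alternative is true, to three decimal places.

Noncentrality parameter: δ = d·√n = 0.16 × √162 = 2.0365
Critical value for a two-sided test at α = 0.05: z_{α/2} = 1.960.
Power = Φ(δ − 1.960) + Φ(−δ − 1.960) = Φ(0.077) + Φ(-3.996) = 0.5305 + 0.0000 = 0.5305.
Type II error: β = 1 − power = 1 − 0.5305 = 0.4695.

β ≈ 0.469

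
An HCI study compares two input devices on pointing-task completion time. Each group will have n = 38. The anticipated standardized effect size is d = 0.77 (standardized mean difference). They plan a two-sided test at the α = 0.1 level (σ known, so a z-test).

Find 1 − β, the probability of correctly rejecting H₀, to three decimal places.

Power ≈ 0.957

Noncentrality parameter: δ = d·√(n/2) = 0.77 × √(38/2) = 3.3564
Two-sided α = 0.1 → critical value z_{0.05} = 1.645.
Power = Φ(δ − 1.645) + Φ(−δ − 1.645) = Φ(1.711) + Φ(-5.001) = 0.9565 + 0.0000 = 0.9565.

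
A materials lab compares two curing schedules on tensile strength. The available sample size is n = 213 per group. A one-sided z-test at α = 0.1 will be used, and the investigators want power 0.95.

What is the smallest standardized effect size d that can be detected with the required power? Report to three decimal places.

Need Φ(δ − 1.282) = 0.95, so δ = 1.282 + 1.645 = 2.926.
δ = d·√(n/2) ⇒ d = δ/√(n/2) = 2.926/√(213/2) = 0.2836.

d ≈ 0.284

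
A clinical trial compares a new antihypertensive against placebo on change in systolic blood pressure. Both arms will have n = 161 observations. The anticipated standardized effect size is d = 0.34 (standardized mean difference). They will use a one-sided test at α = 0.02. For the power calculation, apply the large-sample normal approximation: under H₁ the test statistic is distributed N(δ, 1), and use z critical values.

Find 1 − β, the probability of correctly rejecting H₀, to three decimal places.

Power ≈ 0.841

Noncentrality parameter: δ = d·√(n/2) = 0.34 × √(161/2) = 3.0505
One-sided α = 0.02 → critical value z_{0.02} = 2.054.
Power = Φ(δ − 2.054) = Φ(0.997) = 0.8406.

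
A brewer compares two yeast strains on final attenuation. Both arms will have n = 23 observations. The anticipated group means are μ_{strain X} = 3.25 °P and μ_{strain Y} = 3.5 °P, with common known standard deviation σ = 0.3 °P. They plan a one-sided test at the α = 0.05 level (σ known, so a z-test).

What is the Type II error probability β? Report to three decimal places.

Standardized effect: d = |μ_{strain X} − μ_{strain Y}| / σ = |3.25 − 3.5| / 0.3 = 0.8333
Noncentrality parameter: δ = d·√(n/2) = 0.8333 × √(23/2) = 2.8260
Critical value for a one-sided test at α = 0.05: z_α = 1.645.
Power = Φ(δ − 1.645) = Φ(1.181) = 0.8812.
Type II error: β = 1 − power = 1 − 0.8812 = 0.1188.

β ≈ 0.119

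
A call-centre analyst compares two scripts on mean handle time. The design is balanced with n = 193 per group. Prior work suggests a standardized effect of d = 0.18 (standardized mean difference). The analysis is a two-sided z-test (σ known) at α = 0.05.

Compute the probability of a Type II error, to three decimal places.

β ≈ 0.576

Noncentrality parameter: δ = d·√(n/2) = 0.18 × √(193/2) = 1.7682
Critical value for a two-sided test at α = 0.05: z_{α/2} = 1.960.
Power = Φ(δ − 1.960) + Φ(−δ − 1.960) = Φ(-0.192) + Φ(-3.728) = 0.4240 + 0.0001 = 0.4241.
Type II error: β = 1 − power = 1 − 0.4241 = 0.5759.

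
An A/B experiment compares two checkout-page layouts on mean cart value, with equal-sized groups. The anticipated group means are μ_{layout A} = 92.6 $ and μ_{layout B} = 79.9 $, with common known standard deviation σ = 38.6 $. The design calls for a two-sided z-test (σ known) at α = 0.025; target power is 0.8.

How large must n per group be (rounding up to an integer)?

Standardized effect: d = |μ_{layout A} − μ_{layout B}| / σ = |92.6 − 79.9| / 38.6 = 0.3290
Set Φ(δ − 2.241) = 0.8; then δ − 2.241 = Φ⁻¹(0.8) = 0.842, giving δ = 3.083.
(The Φ(−δ − z_{α/2}) term is vanishingly small for δ > 0 and is dropped in the standard sample-size formula.)
δ = d·√(n/2) ⇒ n = 2(δ/d)² = 2 × (3.083 / 0.3290)² = 175.61.
Rounding up, n = 176 per group.

n = 176 per group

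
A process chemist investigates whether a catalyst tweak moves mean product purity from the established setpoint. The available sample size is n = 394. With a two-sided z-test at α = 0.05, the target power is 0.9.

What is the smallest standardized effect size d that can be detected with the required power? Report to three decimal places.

d ≈ 0.163

Required noncentrality: δ = z_{0.025} + z_{0.10} = 1.960 + 1.282 = 3.242.
(The second rejection-region term Φ(−δ − z_{α/2}) is negligible and dropped.)
δ = d·√n ⇒ d = δ/√n = 3.242/√394 = 0.1633.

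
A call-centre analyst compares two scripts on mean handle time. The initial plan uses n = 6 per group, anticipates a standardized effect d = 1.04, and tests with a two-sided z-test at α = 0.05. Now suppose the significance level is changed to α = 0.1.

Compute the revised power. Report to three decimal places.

δ = d·√(n/2) = 1.04 × √(6/2) = 1.8013 (unchanged). New critical value: z_{0.05} = 1.645.
Revised power = Φ(δ − 1.645) + Φ(−δ − 1.645) = Φ(0.156) + Φ(-3.446) = 0.5622 + 0.0003 = 0.5625.

Power ≈ 0.562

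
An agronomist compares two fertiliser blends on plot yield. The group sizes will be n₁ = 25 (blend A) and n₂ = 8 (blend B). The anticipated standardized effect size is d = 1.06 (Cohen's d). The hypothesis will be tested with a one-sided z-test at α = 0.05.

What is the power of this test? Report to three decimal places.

Noncentrality parameter: δ = d / √(1/n₁ + 1/n₂) = 1.06 / √(1/25 + 1/8) = 2.6095
Critical value for a one-sided test at α = 0.05: z_α = 1.645.
Power = P(Z > 1.645 − δ) = Φ(0.965) = 0.8326.

Power ≈ 0.833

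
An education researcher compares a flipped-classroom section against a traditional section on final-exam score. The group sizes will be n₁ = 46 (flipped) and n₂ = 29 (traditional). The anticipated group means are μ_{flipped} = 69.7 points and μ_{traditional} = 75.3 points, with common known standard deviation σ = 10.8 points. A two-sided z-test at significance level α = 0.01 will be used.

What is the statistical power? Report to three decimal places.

Power ≈ 0.349

Standardized effect: d = |μ_{flipped} − μ_{traditional}| / σ = |69.7 − 75.3| / 10.8 = 0.5185
Noncentrality parameter: δ = d / √(1/n₁ + 1/n₂) = 0.5185 / √(1/46 + 1/29) = 2.1868
Two-sided α = 0.01 → critical value z_{0.005} = 2.576.
Power = Φ(δ − 2.576) + Φ(−δ − 2.576) = Φ(-0.389) + Φ(-4.763) = 0.3486 + 0.0000 = 0.3486.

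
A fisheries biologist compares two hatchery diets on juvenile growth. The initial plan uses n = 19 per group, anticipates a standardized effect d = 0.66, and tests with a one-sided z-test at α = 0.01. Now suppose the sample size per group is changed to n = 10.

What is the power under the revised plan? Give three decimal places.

With n = 10 per group: δ = d·√(n/2) = 0.66 × √(10/2) = 1.4758. Critical value z_{0.01} = 2.326.
Revised power = P(Z > 2.326 − δ) = Φ(-0.851) = 0.1975.

Power ≈ 0.198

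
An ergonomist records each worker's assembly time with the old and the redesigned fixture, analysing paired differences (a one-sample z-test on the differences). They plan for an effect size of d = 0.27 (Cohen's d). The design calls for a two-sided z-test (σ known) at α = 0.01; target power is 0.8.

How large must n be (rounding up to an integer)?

n = 161

For power 0.8 need Φ(δ − z_{0.005}) = 0.8, so δ = z_{0.005} + z_{0.20} = 2.576 + 0.842 = 3.417.
(For δ > 0 the lower-tail rejection region contributes negligibly to power, so the one-term inversion is standard.)
δ = d·√n ⇒ n = (δ/d)² = (3.417 / 0.27)² = 160.21.
Round up to the next whole unit.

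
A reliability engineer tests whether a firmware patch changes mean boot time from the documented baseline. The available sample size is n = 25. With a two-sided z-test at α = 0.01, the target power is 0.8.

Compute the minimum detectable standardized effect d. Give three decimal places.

d ≈ 0.683

Required noncentrality: δ = z_{0.005} + z_{0.20} = 2.576 + 0.842 = 3.417.
(Lower-tail contribution to power is negligible for δ > 0.)
δ = d·√n ⇒ d = δ/√n = 3.417/√25 = 0.6835.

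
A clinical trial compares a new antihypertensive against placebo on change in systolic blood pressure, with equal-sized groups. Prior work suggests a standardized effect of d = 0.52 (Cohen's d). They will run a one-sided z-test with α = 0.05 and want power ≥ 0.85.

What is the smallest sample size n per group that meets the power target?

n = 54 per group

Set Φ(δ − 1.645) = 0.85; then δ − 1.645 = Φ⁻¹(0.85) = 1.036, giving δ = 2.681.
δ = d·√(n/2) ⇒ n = 2(δ/d)² = 2 × (2.681 / 0.52)² = 53.18.
Round up to the next whole unit.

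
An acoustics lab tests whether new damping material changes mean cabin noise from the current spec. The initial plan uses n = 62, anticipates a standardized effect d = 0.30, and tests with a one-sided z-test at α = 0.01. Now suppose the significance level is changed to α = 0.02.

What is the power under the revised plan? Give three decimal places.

δ = d·√n = 0.30 × √62 = 2.3622 (unchanged). New critical value: z_{0.02} = 2.054.
Revised power = Φ(δ − 2.054) = Φ(0.308) = 0.6211.

Power ≈ 0.621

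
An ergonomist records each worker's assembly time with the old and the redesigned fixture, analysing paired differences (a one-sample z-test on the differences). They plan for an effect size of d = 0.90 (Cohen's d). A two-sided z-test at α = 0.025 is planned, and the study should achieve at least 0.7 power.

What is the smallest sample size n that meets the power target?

Set Φ(δ − 2.241) = 0.7; then δ − 2.241 = Φ⁻¹(0.7) = 0.524, giving δ = 2.766.
(Ignoring the negligible lower-tail rejection probability gives the usual closed-form inversion.)
δ = d·√n ⇒ n = (δ/d)² = (2.766 / 0.90)² = 9.44.
Round up to the next whole unit.

n = 10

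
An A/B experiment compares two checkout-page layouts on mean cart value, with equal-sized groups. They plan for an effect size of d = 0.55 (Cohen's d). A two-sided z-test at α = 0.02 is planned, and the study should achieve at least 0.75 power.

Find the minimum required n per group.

For power 0.75 need Φ(δ − z_{0.01}) = 0.75, so δ = z_{0.01} + z_{0.25} = 2.326 + 0.674 = 3.001.
(The Φ(−δ − z_{α/2}) term is vanishingly small for δ > 0 and is dropped in the standard sample-size formula.)
δ = d·√(n/2) ⇒ n = 2(δ/d)² = 2 × (3.001 / 0.55)² = 59.54.
Rounding up, n = 60 per group.

n = 60 per group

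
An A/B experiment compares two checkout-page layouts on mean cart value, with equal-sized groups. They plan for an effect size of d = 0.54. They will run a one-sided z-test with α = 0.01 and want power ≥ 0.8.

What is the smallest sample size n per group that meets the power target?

n = 69 per group

For power 0.8 need Φ(δ − z_{0.01}) = 0.8, so δ = z_{0.01} + z_{0.20} = 2.326 + 0.842 = 3.168.
δ = d·√(n/2) ⇒ n = 2(δ/d)² = 2 × (3.168 / 0.54)² = 68.83.
Round up to the next whole unit.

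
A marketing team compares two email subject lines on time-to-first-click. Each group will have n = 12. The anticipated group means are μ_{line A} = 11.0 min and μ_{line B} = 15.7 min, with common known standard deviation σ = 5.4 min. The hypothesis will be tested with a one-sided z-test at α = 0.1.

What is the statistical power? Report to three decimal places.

Power ≈ 0.802

Standardized effect: d = |μ_{line A} − μ_{line B}| / σ = |11.0 − 15.7| / 5.4 = 0.8704
Noncentrality parameter: λ = d·√(n/2) = 0.8704 × √(12/2) = 2.1320
One-sided α = 0.1 → critical value z_{0.1} = 1.282.
Power = Φ(λ − 1.282) = Φ(0.850) = 0.8025.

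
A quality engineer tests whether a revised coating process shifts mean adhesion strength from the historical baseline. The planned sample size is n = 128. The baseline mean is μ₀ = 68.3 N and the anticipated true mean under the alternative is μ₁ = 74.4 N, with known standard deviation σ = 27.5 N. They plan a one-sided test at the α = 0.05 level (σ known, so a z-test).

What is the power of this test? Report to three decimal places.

Power ≈ 0.806

Standardized effect: d = |μ₁ − μ₀| / σ = |74.4 − 68.3| / 27.5 = 0.2218
Noncentrality parameter: δ = d·√n = 0.2218 × √128 = 2.5096
One-sided α = 0.05 → critical value z_{0.05} = 1.645.
Power = Φ(δ − 1.645) = Φ(0.865) = 0.8064.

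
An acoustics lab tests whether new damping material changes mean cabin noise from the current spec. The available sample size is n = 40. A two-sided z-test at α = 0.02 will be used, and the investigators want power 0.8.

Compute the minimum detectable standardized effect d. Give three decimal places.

d ≈ 0.501

Required noncentrality: δ = z_{0.01} + z_{0.20} = 2.326 + 0.842 = 3.168.
(Lower-tail contribution to power is negligible for δ > 0.)
δ = d·√n ⇒ d = δ/√n = 3.168/√40 = 0.5009.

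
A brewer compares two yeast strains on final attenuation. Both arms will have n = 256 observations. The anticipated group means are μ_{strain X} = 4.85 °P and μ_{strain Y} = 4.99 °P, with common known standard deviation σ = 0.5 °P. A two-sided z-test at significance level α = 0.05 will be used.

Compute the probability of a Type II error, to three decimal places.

Standardized effect: d = |μ_{strain X} − μ_{strain Y}| / σ = |4.85 − 4.99| / 0.5 = 0.2800
Noncentrality parameter: δ = d·√(n/2) = 0.2800 × √(256/2) = 3.1678
Two-sided α = 0.05 → critical value z_{0.025} = 1.960.
Power = Φ(δ − 1.960) + Φ(−δ − 1.960) = Φ(1.208) + Φ(-5.128) = 0.8865 + 0.0000 = 0.8865.
Type II error: β = 1 − power = 1 − 0.8865 = 0.1135.

β ≈ 0.114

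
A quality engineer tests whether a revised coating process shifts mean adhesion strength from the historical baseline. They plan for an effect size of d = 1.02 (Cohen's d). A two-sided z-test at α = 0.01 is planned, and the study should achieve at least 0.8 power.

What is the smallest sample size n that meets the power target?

Set Φ(δ − 2.576) = 0.8; then δ − 2.576 = Φ⁻¹(0.8) = 0.842, giving δ = 3.417.
(The Φ(−δ − z_{α/2}) term is vanishingly small for δ > 0 and is dropped in the standard sample-size formula.)
δ = d·√n ⇒ n = (δ/d)² = (3.417 / 1.02)² = 11.23.
Round up to the next whole unit.

n = 12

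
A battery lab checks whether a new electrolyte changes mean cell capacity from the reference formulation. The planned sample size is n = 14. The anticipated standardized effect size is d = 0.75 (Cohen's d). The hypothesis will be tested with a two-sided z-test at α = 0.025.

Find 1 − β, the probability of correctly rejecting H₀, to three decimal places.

Power ≈ 0.714

Noncentrality parameter: δ = d·√n = 0.75 × √14 = 2.8062
Critical value for a two-sided test at α = 0.025: z_{α/2} = 2.241.
Power = Φ(δ − 2.241) + Φ(−δ − 2.241) = Φ(0.565) + Φ(-5.048) = 0.7139 + 0.0000 = 0.7139.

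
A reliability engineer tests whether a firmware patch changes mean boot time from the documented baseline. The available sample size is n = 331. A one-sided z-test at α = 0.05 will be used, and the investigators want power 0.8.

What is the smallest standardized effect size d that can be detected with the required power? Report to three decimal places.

Required noncentrality: δ = z_{0.05} + z_{0.20} = 1.645 + 0.842 = 2.486.
δ = d·√n ⇒ d = δ/√n = 2.486/√331 = 0.1367.

d ≈ 0.137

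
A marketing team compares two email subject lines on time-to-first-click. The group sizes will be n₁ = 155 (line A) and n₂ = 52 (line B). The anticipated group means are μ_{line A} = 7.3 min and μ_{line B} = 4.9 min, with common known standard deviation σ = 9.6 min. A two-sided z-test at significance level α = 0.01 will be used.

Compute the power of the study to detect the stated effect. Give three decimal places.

Power ≈ 0.155

Standardized effect: d = |μ_{line A} − μ_{line B}| / σ = |7.3 − 4.9| / 9.6 = 0.2500
Noncentrality parameter: δ = d / √(1/n₁ + 1/n₂) = 0.2500 / √(1/155 + 1/52) = 1.5600
Critical value for a two-sided test at α = 0.01: z_{α/2} = 2.576.
Power = Φ(δ − 2.576) + Φ(−δ − 2.576) = Φ(-1.016) + Φ(-4.136) = 0.1549 + 0.0000 = 0.1549.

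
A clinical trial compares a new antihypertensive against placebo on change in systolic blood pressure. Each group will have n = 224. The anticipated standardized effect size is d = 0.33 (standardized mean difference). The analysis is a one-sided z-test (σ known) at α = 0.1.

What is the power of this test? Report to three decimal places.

Noncentrality parameter: λ = d·√(n/2) = 0.33 × √(224/2) = 3.4924
Critical value for a one-sided test at α = 0.1: z_α = 1.282.
Power = P(Z > 1.282 − λ) = Φ(2.211) = 0.9865.

Power ≈ 0.986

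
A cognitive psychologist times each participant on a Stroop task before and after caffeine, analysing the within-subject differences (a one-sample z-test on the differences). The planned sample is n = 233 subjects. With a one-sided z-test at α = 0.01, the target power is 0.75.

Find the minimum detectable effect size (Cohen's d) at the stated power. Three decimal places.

d ≈ 0.197

Required noncentrality: δ = z_{0.01} + z_{0.25} = 2.326 + 0.674 = 3.001.
δ = d·√n ⇒ d = δ/√n = 3.001/√233 = 0.1966.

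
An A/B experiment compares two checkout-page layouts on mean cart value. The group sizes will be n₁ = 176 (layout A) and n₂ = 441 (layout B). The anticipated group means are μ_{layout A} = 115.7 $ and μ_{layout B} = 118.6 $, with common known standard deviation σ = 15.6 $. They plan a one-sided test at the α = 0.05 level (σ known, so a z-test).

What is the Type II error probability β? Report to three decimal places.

Standardized effect: d = |μ_{layout A} − μ_{layout B}| / σ = |115.7 − 118.6| / 15.6 = 0.1859
Noncentrality parameter: δ = d / √(1/n₁ + 1/n₂) = 0.1859 / √(1/176 + 1/441) = 2.0850
One-sided α = 0.05 → critical value z_{0.05} = 1.645.
Power = P(Z > 1.645 − δ) = Φ(0.440) = 0.6701.
Type II error: β = 1 − power = 1 − 0.6701 = 0.3299.

β ≈ 0.330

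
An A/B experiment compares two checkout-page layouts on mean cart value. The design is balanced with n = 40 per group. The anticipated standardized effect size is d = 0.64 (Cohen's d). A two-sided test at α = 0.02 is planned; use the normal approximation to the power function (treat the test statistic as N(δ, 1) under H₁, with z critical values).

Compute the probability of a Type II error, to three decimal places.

Noncentrality parameter: λ = d·√(n/2) = 0.64 × √(40/2) = 2.8622
Two-sided α = 0.02 → critical value z_{0.01} = 2.326.
Power = Φ(λ − 2.326) + Φ(−λ − 2.326) = Φ(0.536) + Φ(-5.189) = 0.7040 + 0.0000 = 0.7040.
Type II error: β = 1 − power = 1 − 0.7040 = 0.2960.

β ≈ 0.296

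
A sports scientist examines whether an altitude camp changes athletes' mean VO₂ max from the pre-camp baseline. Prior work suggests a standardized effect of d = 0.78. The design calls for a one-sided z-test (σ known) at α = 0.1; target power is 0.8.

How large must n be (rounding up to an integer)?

n = 8

For power 0.8 need Φ(δ − z_{0.1}) = 0.8, so δ = z_{0.1} + z_{0.20} = 1.282 + 0.842 = 2.123.
δ = d·√n ⇒ n = (δ/d)² = (2.123 / 0.78)² = 7.41.
Rounding up, n = 8.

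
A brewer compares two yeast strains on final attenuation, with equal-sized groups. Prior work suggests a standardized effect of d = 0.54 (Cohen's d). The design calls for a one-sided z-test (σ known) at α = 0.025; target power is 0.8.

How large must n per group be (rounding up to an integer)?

n = 54 per group

Set Φ(δ − 1.960) = 0.8; then δ − 1.960 = Φ⁻¹(0.8) = 0.842, giving δ = 2.802.
δ = d·√(n/2) ⇒ n = 2(δ/d)² = 2 × (2.802 / 0.54)² = 53.83.
Round up to the next whole unit.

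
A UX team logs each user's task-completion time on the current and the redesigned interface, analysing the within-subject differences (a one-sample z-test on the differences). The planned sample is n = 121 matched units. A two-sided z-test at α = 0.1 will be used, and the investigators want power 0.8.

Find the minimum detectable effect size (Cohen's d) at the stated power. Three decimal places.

Need Φ(δ − 1.645) = 0.8, so δ = 1.645 + 0.842 = 2.486.
(Lower-tail contribution to power is negligible for δ > 0.)
δ = d·√n ⇒ d = δ/√n = 2.486/√121 = 0.2260.

d ≈ 0.226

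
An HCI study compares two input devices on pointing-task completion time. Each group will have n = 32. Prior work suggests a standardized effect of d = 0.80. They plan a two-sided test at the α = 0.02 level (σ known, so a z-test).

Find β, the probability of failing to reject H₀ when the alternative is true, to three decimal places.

β ≈ 0.191

Noncentrality parameter: δ = d·√(n/2) = 0.80 × √(32/2) = 3.2000
Critical value for a two-sided test at α = 0.02: z_{α/2} = 2.326.
Power = Φ(δ − 2.326) + Φ(−δ − 2.326) = Φ(0.874) + Φ(-5.526) = 0.8088 + 0.0000 = 0.8088.
Type II error: β = 1 − power = 1 − 0.8088 = 0.1912.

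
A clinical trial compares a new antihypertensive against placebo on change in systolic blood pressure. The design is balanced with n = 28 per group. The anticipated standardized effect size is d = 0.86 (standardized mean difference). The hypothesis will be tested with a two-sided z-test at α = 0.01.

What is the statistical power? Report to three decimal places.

Power ≈ 0.740

Noncentrality parameter: δ = d·√(n/2) = 0.86 × √(28/2) = 3.2178
Critical value for a two-sided test at α = 0.01: z_{α/2} = 2.576.
Power = Φ(δ − 2.576) + Φ(−δ − 2.576) = Φ(0.642) + Φ(-5.794) = 0.7396 + 0.0000 = 0.7396.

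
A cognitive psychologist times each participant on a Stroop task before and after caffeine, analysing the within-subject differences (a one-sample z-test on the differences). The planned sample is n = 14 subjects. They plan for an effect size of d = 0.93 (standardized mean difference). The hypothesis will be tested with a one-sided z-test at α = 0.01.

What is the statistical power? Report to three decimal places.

Power ≈ 0.876

Noncentrality parameter: δ = d·√n = 0.93 × √14 = 3.4797
One-sided α = 0.01 → critical value z_{0.01} = 2.326.
Power = Φ(δ − 2.326) = Φ(1.153) = 0.8756.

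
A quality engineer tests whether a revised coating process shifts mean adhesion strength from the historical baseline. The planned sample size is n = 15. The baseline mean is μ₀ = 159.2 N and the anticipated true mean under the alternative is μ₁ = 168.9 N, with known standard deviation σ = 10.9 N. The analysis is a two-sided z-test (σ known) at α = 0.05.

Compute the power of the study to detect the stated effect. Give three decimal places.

Power ≈ 0.931

Standardized effect: d = |μ₁ − μ₀| / σ = |168.9 − 159.2| / 10.9 = 0.8899
Noncentrality parameter: δ = d·√n = 0.8899 × √15 = 3.4466
Two-sided α = 0.05 → critical value z_{0.025} = 1.960.
Power = Φ(δ − 1.960) + Φ(−δ − 1.960) = Φ(1.487) + Φ(-5.407) = 0.9314 + 0.0000 = 0.9314.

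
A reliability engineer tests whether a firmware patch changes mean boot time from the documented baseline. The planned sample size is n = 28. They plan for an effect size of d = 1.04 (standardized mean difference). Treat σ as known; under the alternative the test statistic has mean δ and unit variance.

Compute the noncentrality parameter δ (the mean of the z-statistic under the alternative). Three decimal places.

δ ≈ 5.503

δ = d·√n = 1.04 × √28 = 5.5032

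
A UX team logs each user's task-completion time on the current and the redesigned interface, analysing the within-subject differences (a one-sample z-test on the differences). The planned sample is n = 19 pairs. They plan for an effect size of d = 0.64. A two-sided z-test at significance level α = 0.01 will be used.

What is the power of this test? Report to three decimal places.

Power ≈ 0.585

Noncentrality parameter: δ = d·√n = 0.64 × √19 = 2.7897
Critical value for a two-sided test at α = 0.01: z_{α/2} = 2.576.
Power = Φ(δ − 2.576) + Φ(−δ − 2.576) = Φ(0.214) + Φ(-5.366) = 0.5847 + 0.0000 = 0.5847.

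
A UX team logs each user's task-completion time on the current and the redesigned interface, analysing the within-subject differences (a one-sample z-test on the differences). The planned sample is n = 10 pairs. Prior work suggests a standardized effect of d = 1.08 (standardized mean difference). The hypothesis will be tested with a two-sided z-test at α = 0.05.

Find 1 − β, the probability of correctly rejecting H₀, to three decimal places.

Noncentrality parameter: δ = d·√n = 1.08 × √10 = 3.4153
Critical value for a two-sided test at α = 0.05: z_{α/2} = 1.960.
Power = Φ(δ − 1.960) + Φ(−δ − 1.960) = Φ(1.455) + Φ(-5.375) = 0.9272 + 0.0000 = 0.9272.

Power ≈ 0.927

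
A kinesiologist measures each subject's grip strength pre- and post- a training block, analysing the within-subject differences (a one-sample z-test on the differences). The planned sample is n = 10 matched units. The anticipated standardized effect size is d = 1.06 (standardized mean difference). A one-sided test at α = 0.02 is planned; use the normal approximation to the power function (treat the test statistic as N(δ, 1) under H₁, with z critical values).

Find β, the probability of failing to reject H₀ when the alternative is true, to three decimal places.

Noncentrality parameter: δ = d·√n = 1.06 × √10 = 3.3520
One-sided α = 0.02 → critical value z_{0.02} = 2.054.
Power = P(Z > 2.054 − δ) = Φ(1.298) = 0.9029.
Type II error: β = 1 − power = 1 − 0.9029 = 0.0971.

β ≈ 0.097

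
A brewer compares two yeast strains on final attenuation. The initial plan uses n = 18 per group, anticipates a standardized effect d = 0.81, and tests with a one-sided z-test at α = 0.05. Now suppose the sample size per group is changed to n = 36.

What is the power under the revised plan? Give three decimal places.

Power ≈ 0.963

With n = 36 per group: δ = d·√(n/2) = 0.81 × √(36/2) = 3.4365. Critical value z_{0.05} = 1.645.
Revised power = P(Z > 1.645 − δ) = Φ(1.792) = 0.9634.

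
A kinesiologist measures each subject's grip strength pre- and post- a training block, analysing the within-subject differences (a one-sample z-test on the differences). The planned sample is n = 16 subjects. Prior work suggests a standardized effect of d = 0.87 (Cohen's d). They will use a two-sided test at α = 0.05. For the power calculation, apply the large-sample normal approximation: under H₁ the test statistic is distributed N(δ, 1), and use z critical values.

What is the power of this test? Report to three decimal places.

Power ≈ 0.936

Noncentrality parameter: λ = d·√n = 0.87 × √16 = 3.4800
Two-sided α = 0.05 → critical value z_{0.025} = 1.960.
Power = Φ(λ − 1.960) + Φ(−λ − 1.960) = Φ(1.520) + Φ(-5.440) = 0.9357 + 0.0000 = 0.9357.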